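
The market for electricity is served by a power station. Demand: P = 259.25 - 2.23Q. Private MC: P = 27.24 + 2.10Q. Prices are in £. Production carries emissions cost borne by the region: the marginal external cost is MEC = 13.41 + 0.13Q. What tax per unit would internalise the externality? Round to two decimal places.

Social marginal cost = private MC + MEC = 40.65 + 2.23Q.
Set SMC = demand: 40.65 + 2.23Q = 259.25 - 2.23Q → Q* = 49.0135.
The Pigouvian tax equals MEC at Q*: 13.41 + 0.13×49.0135 = 19.7818.

tax = £19.78 per unit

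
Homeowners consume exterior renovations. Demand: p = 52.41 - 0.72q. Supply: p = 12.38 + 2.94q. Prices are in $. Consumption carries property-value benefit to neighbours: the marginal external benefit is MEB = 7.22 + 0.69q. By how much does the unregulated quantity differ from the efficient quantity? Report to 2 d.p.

Market equilibrium (private): 12.38 + 2.94q = 52.41 - 0.72q → q_m = 10.9372.
Social marginal benefit = demand + MEB = 59.63 - 0.03q.
Set SMB = MC: 59.63 - 0.03q = 12.38 + 2.94q → q* = 15.9091.
Gap = |10.9372 − 15.9091| = 4.9719.

4.97 units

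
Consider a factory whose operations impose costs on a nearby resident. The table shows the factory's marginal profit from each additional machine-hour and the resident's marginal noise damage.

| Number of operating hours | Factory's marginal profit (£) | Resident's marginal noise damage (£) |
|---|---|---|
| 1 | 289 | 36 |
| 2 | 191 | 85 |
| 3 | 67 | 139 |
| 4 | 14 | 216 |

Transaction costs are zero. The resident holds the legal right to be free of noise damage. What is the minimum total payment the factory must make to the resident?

Efficient level: marginal profit ≥ marginal noise damage through level 2, so k* = 2.
With the resident holding the right, the factory must at least compensate total damage at k*: 36 + 85 = 121.

£121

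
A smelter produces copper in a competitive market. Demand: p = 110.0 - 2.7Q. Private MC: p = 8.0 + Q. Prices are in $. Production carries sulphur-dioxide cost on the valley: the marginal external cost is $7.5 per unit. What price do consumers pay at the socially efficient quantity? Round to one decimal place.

P = $41.0

Social marginal cost = private MC + MEC = 15.5 + Q.
Set SMC = demand: 15.5 + Q = 110.0 - 2.7Q → Q* = 25.5405.
Consumer price on the demand curve at Q*: 110.0 − 2.7×25.5405 = 41.0407.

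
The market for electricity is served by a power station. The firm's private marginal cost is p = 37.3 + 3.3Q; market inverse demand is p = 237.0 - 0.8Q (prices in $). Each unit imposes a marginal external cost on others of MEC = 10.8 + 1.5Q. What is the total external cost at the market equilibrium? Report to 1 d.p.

$2305.3

Market equilibrium (private): 37.3 + 3.3Q = 237.0 - 0.8Q → Q_m = 48.7073.
Total external cost = ∫₀^{Q_m} (10.8 + 1.5Q) dQ = 10.8×48.7073 + ½×1.5×48.7073² = 2305.3396.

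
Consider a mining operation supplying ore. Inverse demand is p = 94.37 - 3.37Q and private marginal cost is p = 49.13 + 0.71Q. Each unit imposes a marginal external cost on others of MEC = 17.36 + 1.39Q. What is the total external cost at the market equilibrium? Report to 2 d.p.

277.94

Market equilibrium (private): 49.13 + 0.71Q = 94.37 - 3.37Q → Q_m = 11.0882.
Total external cost = ∫₀^{Q_m} (17.36 + 1.39Q) dQ = 17.36×11.0882 + ½×1.39×11.0882² = 277.9401.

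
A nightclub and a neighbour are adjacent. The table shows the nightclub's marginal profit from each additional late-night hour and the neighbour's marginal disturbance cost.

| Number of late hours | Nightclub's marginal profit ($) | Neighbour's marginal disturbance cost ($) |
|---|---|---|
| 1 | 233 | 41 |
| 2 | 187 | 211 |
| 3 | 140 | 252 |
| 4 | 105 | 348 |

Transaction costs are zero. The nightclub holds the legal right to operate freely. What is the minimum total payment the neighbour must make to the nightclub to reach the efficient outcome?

$432

Left alone the nightclub would choose level 4 (marginal profit stays positive).
Efficient level: k* = 1 (marginal profit ≥ marginal disturbance cost through 1).
The neighbour must at least cover the nightclub's forgone profit from cutting 4→1: 187 + 140 + 105 = 432.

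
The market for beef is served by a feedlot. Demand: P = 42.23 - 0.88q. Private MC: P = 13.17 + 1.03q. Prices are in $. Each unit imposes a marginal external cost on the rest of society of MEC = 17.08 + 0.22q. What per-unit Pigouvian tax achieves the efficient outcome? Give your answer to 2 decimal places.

Social marginal cost = private MC + MEC = 30.25 + 1.25q.
Set SMC = demand: 30.25 + 1.25q = 42.23 - 0.88q → q* = 5.6244.
The Pigouvian tax equals MEC at q*: 17.08 + 0.22×5.6244 = 18.3174.

tax = $18.32 per unit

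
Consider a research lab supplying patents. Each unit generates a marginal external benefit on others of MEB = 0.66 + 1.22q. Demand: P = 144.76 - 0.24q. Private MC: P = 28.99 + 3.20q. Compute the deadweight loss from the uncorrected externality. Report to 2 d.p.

DWL = 391.98

Market equilibrium (private): 28.99 + 3.20q = 144.76 - 0.24q → q_m = 33.6541.
Social marginal cost = private MC − MEB = 28.33 + 1.98q.
Set SMC = demand: 28.33 + 1.98q = 144.76 - 0.24q → q* = 52.4459.
The loss is the area between SMC and demand from q* to q_m; with linear curves that's a triangle of height MEB(q_m).
DWL = ½ × 18.7918 × 41.7180 = 391.9782.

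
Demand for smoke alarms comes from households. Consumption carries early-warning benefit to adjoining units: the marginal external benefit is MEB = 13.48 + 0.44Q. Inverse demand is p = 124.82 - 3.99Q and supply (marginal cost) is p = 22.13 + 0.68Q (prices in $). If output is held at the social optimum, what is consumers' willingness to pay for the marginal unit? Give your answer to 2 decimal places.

P = $15.24

Social marginal benefit = demand + MEB = 138.30 - 3.55Q.
Set SMB = MC: 138.30 - 3.55Q = 22.13 + 0.68Q → Q* = 27.4634.
Consumer price on the demand curve at Q*: 124.82 − 3.99×27.4634 = 15.2410.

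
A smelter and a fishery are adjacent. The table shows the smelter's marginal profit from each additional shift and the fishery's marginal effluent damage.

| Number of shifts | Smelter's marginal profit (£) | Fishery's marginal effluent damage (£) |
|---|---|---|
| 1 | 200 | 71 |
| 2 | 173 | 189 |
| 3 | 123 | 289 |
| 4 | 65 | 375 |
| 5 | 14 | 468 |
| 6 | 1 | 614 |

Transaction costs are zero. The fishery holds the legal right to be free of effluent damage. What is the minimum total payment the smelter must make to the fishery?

Efficient level: marginal profit ≥ marginal effluent damage through level 1, so k* = 1.
With the fishery holding the right, the smelter must at least compensate total damage at k*: 71 = 71.

£71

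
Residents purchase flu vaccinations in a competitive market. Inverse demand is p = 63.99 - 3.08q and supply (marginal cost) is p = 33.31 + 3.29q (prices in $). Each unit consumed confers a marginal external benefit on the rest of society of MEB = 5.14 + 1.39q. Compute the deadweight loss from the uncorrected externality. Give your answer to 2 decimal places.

Market equilibrium (private): 33.31 + 3.29q = 63.99 - 3.08q → q_m = 4.8163.
Social marginal benefit = demand + MEB = 69.13 - 1.69q.
Set SMB = MC: 69.13 - 1.69q = 33.31 + 3.29q → q* = 7.1928.
Height of the DWL triangle at q_m is SMB(q_m) − MC(q_m) = MEB(q_m) = 11.8347.
DWL = ½ × 2.3765 × 11.8347 = 14.0626.

DWL = $14.06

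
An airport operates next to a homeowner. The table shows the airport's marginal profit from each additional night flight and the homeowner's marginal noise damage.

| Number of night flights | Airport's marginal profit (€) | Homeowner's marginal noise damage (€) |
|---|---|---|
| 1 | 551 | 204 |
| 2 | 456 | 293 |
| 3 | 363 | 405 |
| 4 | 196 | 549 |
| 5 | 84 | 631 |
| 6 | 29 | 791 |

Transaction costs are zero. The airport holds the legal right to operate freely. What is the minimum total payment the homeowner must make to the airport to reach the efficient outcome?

Left alone the airport would choose level 6 (marginal profit stays positive).
Efficient level: k* = 2 (marginal profit ≥ marginal noise damage through 2).
The homeowner must at least cover the airport's forgone profit from cutting 6→2: 363 + 196 + 84 + 29 = 672.

€672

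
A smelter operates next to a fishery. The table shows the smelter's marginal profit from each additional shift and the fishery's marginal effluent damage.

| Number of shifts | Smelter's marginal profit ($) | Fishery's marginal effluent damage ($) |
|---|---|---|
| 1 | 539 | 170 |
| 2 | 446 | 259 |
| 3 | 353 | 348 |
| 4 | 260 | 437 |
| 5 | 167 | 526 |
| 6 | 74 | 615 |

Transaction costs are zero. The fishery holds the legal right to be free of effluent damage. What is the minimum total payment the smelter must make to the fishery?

$777

Efficient level: marginal profit ≥ marginal effluent damage through level 3, so k* = 3.
With the fishery holding the right, the smelter must at least compensate total damage at k*: 170 + 259 + 348 = 777.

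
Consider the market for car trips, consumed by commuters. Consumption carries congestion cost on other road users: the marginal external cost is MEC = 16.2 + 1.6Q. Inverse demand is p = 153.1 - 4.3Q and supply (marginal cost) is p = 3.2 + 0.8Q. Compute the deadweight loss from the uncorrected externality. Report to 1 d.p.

DWL = 298.3

Market equilibrium (private): 3.2 + 0.8Q = 153.1 - 4.3Q → Q_m = 29.3922.
Social marginal benefit = demand − MEC = 136.9 - 5.9Q.
Set SMB = MC: 136.9 - 5.9Q = 3.2 + 0.8Q → Q* = 19.9552.
Height of the DWL triangle at Q_m is MC(Q_m) − SMB(Q_m) = MEC(Q_m) = 63.2275.
DWL = ½ × 9.4370 × 63.2275 = 298.3390.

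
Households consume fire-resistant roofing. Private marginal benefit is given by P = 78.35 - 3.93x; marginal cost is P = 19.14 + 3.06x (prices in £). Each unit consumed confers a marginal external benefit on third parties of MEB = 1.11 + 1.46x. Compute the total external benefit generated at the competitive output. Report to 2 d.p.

Market equilibrium (private): 19.14 + 3.06x = 78.35 - 3.93x → x_m = 8.4707.
Total external benefit = ∫₀^{x_m} (1.11 + 1.46x) dx = 1.11×8.4707 + ½×1.46×8.4707² = 61.7820.

£61.78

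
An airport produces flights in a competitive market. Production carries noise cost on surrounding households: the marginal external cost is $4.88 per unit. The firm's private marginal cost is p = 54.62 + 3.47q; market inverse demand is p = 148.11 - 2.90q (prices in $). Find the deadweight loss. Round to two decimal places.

Market equilibrium (private): 54.62 + 3.47q = 148.11 - 2.90q → q_m = 14.6766.
Social marginal cost = private MC + MEC = 59.50 + 3.47q.
Set SMC = demand: 59.50 + 3.47q = 148.11 - 2.90q → q* = 13.9105.
The welfare-loss triangle has base |q_m − q*| and height MEC(q_m) (the vertical gap between SMC and demand is zero at q* and MEC at q_m).
DWL = ½ × 0.7661 × 4.8800 = 1.8693.

DWL = $1.87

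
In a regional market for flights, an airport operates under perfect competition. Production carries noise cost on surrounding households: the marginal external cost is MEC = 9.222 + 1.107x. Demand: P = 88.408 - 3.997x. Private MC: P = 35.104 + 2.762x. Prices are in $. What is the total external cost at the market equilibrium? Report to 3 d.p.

Market equilibrium (private): 35.104 + 2.762x = 88.408 - 3.997x → x_m = 7.8864.
Total external cost = ∫₀^{x_m} (9.222 + 1.107x) dx = 9.222×7.8864 + ½×1.107×7.8864² = 107.1535.

$107.153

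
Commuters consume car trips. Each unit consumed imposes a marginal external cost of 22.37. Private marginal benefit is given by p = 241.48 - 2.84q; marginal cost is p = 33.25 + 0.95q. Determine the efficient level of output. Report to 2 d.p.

q* = 49.04

Social marginal benefit = demand − MEC = 219.11 - 2.84q.
Set SMB = MC: 219.11 - 2.84q = 33.25 + 0.95q → q* = 49.0396.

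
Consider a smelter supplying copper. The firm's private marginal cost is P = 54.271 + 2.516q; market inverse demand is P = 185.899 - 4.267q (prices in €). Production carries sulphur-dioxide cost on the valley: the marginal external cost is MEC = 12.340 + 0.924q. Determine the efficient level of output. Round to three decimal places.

Social marginal cost = private MC + MEC = 66.611 + 3.440q.
Set SMC = demand: 66.611 + 3.440q = 185.899 - 4.267q → q* = 15.4779.

q* = 15.478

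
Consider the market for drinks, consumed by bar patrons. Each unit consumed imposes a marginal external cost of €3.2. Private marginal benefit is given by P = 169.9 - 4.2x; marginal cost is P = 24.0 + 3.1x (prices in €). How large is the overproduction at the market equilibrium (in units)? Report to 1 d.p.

Market equilibrium (private): 24.0 + 3.1x = 169.9 - 4.2x → x_m = 19.9863.
Social marginal benefit = demand − MEC = 166.7 - 4.2x.
Set SMB = MC: 166.7 - 4.2x = 24.0 + 3.1x → x* = 19.5479.
Gap = |19.9863 − 19.5479| = 0.4384.

0.4 units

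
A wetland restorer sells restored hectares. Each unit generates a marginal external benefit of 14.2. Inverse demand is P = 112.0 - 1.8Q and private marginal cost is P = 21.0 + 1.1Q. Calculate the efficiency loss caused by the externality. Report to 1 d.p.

Market equilibrium (private): 21.0 + 1.1Q = 112.0 - 1.8Q → Q_m = 31.3793.
Social marginal cost = private MC − MEB = 6.8 + 1.1Q.
Set SMC = demand: 6.8 + 1.1Q = 112.0 - 1.8Q → Q* = 36.2759.
The welfare-loss triangle has base |Q_m − Q*| and height MEB(Q_m) (the vertical gap between SMC and demand is zero at Q* and MEB at Q_m).
DWL = ½ × 4.8966 × 14.2000 = 34.7659.

DWL = 34.8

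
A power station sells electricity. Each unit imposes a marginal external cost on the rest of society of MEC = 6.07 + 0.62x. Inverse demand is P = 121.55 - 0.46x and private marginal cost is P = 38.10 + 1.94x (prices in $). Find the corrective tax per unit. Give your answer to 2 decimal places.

tax = $21.96 per unit

Social marginal cost = private MC + MEC = 44.17 + 2.56x.
Set SMC = demand: 44.17 + 2.56x = 121.55 - 0.46x → x* = 25.6225.
The Pigouvian tax equals MEC at x*: 6.07 + 0.62×25.6225 = 21.9560.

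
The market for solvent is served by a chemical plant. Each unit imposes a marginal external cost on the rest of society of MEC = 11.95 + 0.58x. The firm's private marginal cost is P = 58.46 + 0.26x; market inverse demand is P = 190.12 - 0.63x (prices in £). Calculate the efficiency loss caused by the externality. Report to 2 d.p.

DWL = £3250.08

Market equilibrium (private): 58.46 + 0.26x = 190.12 - 0.63x → x_m = 147.9326.
Social marginal cost = private MC + MEC = 70.41 + 0.84x.
Set SMC = demand: 70.41 + 0.84x = 190.12 - 0.63x → x* = 81.4354.
Height of the DWL triangle at x_m is SMC(x_m) − demand(x_m) = MEC(x_m) = 97.7509.
DWL = ½ × 66.4972 × 97.7509 = 3250.0806.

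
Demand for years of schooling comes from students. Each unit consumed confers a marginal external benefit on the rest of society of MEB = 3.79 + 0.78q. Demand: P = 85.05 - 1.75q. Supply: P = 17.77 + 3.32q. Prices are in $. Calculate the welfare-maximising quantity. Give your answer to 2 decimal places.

Social marginal benefit = demand + MEB = 88.84 - 0.97q.
Set SMB = MC: 88.84 - 0.97q = 17.77 + 3.32q → q* = 16.5664.

q* = 16.57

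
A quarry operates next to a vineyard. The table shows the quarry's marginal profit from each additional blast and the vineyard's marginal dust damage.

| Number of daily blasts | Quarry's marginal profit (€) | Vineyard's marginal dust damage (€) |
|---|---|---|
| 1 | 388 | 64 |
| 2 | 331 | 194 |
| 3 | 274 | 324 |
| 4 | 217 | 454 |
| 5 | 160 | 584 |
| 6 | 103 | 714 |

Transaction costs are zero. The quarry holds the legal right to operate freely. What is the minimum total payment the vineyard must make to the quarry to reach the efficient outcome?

Left alone the quarry would choose level 6 (marginal profit stays positive).
Efficient level: k* = 2 (marginal profit ≥ marginal dust damage through 2).
The vineyard must at least cover the quarry's forgone profit from cutting 6→2: 274 + 217 + 160 + 103 = 754.

€754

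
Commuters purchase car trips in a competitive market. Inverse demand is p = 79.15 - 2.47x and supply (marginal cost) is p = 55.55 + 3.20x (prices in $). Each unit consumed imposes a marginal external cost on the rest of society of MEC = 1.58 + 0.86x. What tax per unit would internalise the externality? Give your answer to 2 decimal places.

Social marginal benefit = demand − MEC = 77.57 - 3.33x.
Set SMB = MC: 77.57 - 3.33x = 55.55 + 3.20x → x* = 3.3721.
The Pigouvian tax equals MEC at x*: 1.58 + 0.86×3.3721 = 4.4800.

tax = $4.48 per unit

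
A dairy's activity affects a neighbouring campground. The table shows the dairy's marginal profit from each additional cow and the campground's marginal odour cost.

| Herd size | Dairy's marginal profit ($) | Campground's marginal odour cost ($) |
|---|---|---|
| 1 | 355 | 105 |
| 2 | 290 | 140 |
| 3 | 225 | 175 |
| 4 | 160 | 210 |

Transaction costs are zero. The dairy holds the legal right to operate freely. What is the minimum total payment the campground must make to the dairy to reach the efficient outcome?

$160

Left alone the dairy would choose level 4 (marginal profit stays positive).
Efficient level: k* = 3 (marginal profit ≥ marginal odour cost through 3).
The campground must at least cover the dairy's forgone profit from cutting 4→3: 160 = 160.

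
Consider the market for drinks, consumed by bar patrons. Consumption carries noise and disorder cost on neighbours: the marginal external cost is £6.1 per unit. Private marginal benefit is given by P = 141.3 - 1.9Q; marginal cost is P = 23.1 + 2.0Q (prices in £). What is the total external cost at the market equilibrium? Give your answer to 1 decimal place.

Market equilibrium (private): 23.1 + 2.0Q = 141.3 - 1.9Q → Q_m = 30.3077.
Total external cost = MEC × Q_m = 6.1 × 30.3077 = 184.8770.

£184.9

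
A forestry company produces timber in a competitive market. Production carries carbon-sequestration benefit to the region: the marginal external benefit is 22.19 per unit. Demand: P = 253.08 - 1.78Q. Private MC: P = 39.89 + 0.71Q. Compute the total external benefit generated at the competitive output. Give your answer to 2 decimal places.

Market equilibrium (private): 39.89 + 0.71Q = 253.08 - 1.78Q → Q_m = 85.6185.
Total external benefit = MEB × Q_m = 22.19 × 85.6185 = 1899.8745.

1899.87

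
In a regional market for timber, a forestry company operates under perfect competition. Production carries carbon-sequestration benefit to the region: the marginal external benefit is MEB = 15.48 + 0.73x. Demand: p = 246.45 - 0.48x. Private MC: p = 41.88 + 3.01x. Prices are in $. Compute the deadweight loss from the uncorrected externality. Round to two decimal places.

DWL = $615.10

Market equilibrium (private): 41.88 + 3.01x = 246.45 - 0.48x → x_m = 58.6160.
Social marginal cost = private MC − MEB = 26.40 + 2.28x.
Set SMC = demand: 26.40 + 2.28x = 246.45 - 0.48x → x* = 79.7283.
The loss is the area between SMC and demand from x* to x_m; with linear curves that's a triangle of height MEB(x_m).
DWL = ½ × 21.1123 × 58.2697 = 615.1037.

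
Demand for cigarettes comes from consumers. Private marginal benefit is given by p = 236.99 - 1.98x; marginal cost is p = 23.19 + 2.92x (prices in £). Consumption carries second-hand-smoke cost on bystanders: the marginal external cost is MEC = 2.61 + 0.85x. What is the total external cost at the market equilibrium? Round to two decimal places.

£923.00

Market equilibrium (private): 23.19 + 2.92x = 236.99 - 1.98x → x_m = 43.6327.
Total external cost = ∫₀^{x_m} (2.61 + 0.85x) dx = 2.61×43.6327 + ½×0.85×43.6327² = 923.0017.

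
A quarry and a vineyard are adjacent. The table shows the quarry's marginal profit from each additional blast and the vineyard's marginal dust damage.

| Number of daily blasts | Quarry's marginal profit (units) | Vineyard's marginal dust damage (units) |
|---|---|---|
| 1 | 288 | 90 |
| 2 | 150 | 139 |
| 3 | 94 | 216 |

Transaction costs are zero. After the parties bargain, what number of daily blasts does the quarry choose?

2

Bargaining reaches the level where marginal profit last exceeds marginal dust damage.
That holds through level 2 (150 ≥ 139) but not at 3 (94 < 216).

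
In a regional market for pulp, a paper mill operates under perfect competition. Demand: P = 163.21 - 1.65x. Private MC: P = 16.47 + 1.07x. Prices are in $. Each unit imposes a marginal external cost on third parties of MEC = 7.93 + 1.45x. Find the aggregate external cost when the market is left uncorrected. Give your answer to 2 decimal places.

$2537.88

Market equilibrium (private): 16.47 + 1.07x = 163.21 - 1.65x → x_m = 53.9485.
Total external cost = ∫₀^{x_m} (7.93 + 1.45x) dx = 7.93×53.9485 + ½×1.45×53.9485² = 2537.8811.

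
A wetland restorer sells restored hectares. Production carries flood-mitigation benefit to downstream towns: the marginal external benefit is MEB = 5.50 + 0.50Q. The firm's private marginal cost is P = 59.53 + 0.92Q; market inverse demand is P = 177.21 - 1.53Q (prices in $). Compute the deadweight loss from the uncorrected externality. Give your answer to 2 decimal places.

DWL = $223.39

Market equilibrium (private): 59.53 + 0.92Q = 177.21 - 1.53Q → Q_m = 48.0327.
Social marginal cost = private MC − MEB = 54.03 + 0.42Q.
Set SMC = demand: 54.03 + 0.42Q = 177.21 - 1.53Q → Q* = 63.1692.
The welfare-loss triangle has base |Q_m − Q*| and height MEB(Q_m) (the vertical gap between SMC and demand is zero at Q* and MEB at Q_m).
DWL = ½ × 15.1365 × 29.5163 = 223.3867.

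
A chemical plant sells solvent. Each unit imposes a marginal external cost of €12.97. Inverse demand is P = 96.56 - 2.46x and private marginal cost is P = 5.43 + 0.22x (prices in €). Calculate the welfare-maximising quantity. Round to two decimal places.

x* = 29.16

Social marginal cost = private MC + MEC = 18.40 + 0.22x.
Set SMC = demand: 18.40 + 0.22x = 96.56 - 2.46x → x* = 29.1642.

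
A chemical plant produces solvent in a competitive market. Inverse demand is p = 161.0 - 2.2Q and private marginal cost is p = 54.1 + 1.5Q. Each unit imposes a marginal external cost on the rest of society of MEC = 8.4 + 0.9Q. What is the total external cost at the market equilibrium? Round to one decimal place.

Market equilibrium (private): 54.1 + 1.5Q = 161.0 - 2.2Q → Q_m = 28.8919.
Total external cost = ∫₀^{Q_m} (8.4 + 0.9Q) dQ = 8.4×28.8919 + ½×0.9×28.8919² = 618.3258.

618.3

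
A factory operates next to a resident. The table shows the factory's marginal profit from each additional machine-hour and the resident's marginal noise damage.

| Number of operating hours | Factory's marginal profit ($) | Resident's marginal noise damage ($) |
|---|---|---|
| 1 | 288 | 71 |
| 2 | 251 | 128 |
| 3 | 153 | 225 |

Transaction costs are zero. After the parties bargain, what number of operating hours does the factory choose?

2

Bargaining reaches the level where marginal profit last exceeds marginal noise damage.
That holds through level 2 (251 ≥ 128) but not at 3 (153 < 225).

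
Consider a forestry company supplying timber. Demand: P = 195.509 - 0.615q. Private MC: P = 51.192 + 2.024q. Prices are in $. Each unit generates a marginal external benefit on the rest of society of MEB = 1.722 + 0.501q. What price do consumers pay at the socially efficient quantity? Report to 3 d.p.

P = $153.501

Social marginal cost = private MC − MEB = 49.470 + 1.523q.
Set SMC = demand: 49.470 + 1.523q = 195.509 - 0.615q → q* = 68.3064.
Consumer price on the demand curve at q*: 195.509 − 0.615×68.3064 = 153.5006.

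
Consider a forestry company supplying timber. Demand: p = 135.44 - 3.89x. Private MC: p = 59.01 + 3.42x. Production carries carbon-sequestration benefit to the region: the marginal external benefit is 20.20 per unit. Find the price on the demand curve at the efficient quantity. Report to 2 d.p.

Social marginal cost = private MC − MEB = 38.81 + 3.42x.
Set SMC = demand: 38.81 + 3.42x = 135.44 - 3.89x → x* = 13.2189.
Consumer price on the demand curve at x*: 135.44 − 3.89×13.2189 = 84.0185.

P = 84.02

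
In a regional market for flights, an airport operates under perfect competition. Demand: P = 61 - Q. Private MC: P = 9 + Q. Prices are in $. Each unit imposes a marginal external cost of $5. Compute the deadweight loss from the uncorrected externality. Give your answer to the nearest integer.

DWL = $6

Market equilibrium (private): 9 + Q = 61 - Q → Q_m = 26.0000.
Social marginal cost = private MC + MEC = 14 + Q.
Set SMC = demand: 14 + Q = 61 - Q → Q* = 23.5000.
Between Q* and Q_m the wedge SMC − demand runs linearly from 0 to MEC(Q_m), so the loss is a triangle.
DWL = ½ × 2.5000 × 5.0000 = 6.2500.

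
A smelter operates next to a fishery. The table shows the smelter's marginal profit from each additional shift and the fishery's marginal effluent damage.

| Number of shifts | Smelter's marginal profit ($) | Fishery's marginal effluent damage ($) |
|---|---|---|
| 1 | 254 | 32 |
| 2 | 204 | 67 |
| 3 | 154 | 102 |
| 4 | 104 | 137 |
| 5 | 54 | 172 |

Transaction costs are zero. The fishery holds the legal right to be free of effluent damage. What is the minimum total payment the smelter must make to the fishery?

Efficient level: marginal profit ≥ marginal effluent damage through level 3, so k* = 3.
With the fishery holding the right, the smelter must at least compensate total damage at k*: 32 + 67 + 102 = 201.

$201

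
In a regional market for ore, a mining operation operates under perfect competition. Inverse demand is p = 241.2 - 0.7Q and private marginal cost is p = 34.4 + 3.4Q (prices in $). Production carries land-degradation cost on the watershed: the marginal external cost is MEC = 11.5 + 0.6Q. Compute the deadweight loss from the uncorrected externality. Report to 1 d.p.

DWL = $185.6

Market equilibrium (private): 34.4 + 3.4Q = 241.2 - 0.7Q → Q_m = 50.4390.
Social marginal cost = private MC + MEC = 45.9 + 4.0Q.
Set SMC = demand: 45.9 + 4.0Q = 241.2 - 0.7Q → Q* = 41.5532.
The loss is the area between SMC and demand from Q* to Q_m; with linear curves that's a triangle of height MEC(Q_m).
DWL = ½ × 8.8858 × 41.7634 = 185.5506.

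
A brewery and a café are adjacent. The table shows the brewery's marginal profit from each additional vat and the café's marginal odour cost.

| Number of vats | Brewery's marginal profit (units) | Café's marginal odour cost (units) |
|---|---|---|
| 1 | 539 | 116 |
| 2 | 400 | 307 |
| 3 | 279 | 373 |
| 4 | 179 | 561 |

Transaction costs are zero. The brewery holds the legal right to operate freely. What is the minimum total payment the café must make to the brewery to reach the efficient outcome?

458

Left alone the brewery would choose level 4 (marginal profit stays positive).
Efficient level: k* = 2 (marginal profit ≥ marginal odour cost through 2).
The café must at least cover the brewery's forgone profit from cutting 4→2: 279 + 179 = 458.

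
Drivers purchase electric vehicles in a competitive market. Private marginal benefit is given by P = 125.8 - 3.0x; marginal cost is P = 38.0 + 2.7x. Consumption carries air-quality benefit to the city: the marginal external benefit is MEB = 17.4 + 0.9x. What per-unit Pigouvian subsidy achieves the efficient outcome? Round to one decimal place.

Social marginal benefit = demand + MEB = 143.2 - 2.1x.
Set SMB = MC: 143.2 - 2.1x = 38.0 + 2.7x → x* = 21.9167.
The Pigouvian subsidy equals MEB at x*: 17.4 + 0.9×21.9167 = 37.1250.

subsidy = 37.1 per unit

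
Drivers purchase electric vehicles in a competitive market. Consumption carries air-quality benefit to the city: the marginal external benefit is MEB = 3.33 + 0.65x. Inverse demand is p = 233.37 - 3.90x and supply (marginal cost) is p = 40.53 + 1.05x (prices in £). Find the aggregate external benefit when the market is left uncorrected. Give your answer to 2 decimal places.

Market equilibrium (private): 40.53 + 1.05x = 233.37 - 3.90x → x_m = 38.9576.
Total external benefit = ∫₀^{x_m} (3.33 + 0.65x) dx = 3.33×38.9576 + ½×0.65×38.9576² = 622.9796.

£622.98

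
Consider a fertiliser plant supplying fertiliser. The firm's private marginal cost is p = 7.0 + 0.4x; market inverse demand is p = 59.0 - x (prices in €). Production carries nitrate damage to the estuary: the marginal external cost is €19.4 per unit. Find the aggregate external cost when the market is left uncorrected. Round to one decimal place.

Market equilibrium (private): 7.0 + 0.4x = 59.0 - x → x_m = 37.1429.
Total external cost = MEC × x_m = 19.4 × 37.1429 = 720.5723.

€720.6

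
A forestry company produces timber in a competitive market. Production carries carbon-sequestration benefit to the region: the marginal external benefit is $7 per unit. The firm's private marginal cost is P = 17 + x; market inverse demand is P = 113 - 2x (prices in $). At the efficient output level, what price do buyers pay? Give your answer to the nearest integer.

Social marginal cost = private MC − MEB = 10 + x.
Set SMC = demand: 10 + x = 113 - 2x → x* = 34.3333.
Consumer price on the demand curve at x*: 113 − 2×34.3333 = 44.3334.

P = $44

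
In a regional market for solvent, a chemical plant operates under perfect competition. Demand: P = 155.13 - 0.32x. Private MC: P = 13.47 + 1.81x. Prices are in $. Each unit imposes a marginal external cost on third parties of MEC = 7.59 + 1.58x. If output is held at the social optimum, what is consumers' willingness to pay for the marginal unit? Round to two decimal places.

P = $143.57

Social marginal cost = private MC + MEC = 21.06 + 3.39x.
Set SMC = demand: 21.06 + 3.39x = 155.13 - 0.32x → x* = 36.1375.
Consumer price on the demand curve at x*: 155.13 − 0.32×36.1375 = 143.5660.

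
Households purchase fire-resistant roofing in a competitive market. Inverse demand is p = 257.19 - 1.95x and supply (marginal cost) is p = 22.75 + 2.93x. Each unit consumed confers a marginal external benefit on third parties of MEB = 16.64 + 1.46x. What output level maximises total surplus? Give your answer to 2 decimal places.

Social marginal benefit = demand + MEB = 273.83 - 0.49x.
Set SMB = MC: 273.83 - 0.49x = 22.75 + 2.93x → x* = 73.4152.

x* = 73.42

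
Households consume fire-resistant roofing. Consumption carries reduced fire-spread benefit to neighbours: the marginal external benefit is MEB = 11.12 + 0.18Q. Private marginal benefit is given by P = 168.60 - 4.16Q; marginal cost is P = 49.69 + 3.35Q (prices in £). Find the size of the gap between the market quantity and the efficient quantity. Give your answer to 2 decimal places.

Market equilibrium (private): 49.69 + 3.35Q = 168.60 - 4.16Q → Q_m = 15.8336.
Social marginal benefit = demand + MEB = 179.72 - 3.98Q.
Set SMB = MC: 179.72 - 3.98Q = 49.69 + 3.35Q → Q* = 17.7394.
Gap = |15.8336 − 17.7394| = 1.9058.

1.91 units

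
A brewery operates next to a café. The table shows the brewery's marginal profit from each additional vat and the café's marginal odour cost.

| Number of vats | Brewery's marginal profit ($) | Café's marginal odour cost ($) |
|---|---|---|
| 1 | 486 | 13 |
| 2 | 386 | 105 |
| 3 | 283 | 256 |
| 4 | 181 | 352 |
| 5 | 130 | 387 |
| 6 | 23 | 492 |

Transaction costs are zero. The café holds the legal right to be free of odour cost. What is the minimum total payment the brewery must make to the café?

$374

Efficient level: marginal profit ≥ marginal odour cost through level 3, so k* = 3.
With the café holding the right, the brewery must at least compensate total damage at k*: 13 + 105 + 256 = 374.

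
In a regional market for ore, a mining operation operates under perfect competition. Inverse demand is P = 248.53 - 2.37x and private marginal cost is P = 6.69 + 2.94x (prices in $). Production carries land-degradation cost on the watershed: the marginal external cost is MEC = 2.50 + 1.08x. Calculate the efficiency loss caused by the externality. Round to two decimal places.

Market equilibrium (private): 6.69 + 2.94x = 248.53 - 2.37x → x_m = 45.5443.
Social marginal cost = private MC + MEC = 9.19 + 4.02x.
Set SMC = demand: 9.19 + 4.02x = 248.53 - 2.37x → x* = 37.4554.
The loss is the area between SMC and demand from x* to x_m; with linear curves that's a triangle of height MEC(x_m).
DWL = ½ × 8.0889 × 51.6878 = 209.0487.

DWL = $209.05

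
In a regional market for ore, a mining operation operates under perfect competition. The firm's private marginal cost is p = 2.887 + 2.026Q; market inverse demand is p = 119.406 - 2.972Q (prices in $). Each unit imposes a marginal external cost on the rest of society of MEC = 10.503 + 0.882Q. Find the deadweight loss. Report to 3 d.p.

DWL = $82.062

Market equilibrium (private): 2.887 + 2.026Q = 119.406 - 2.972Q → Q_m = 23.3131.
Social marginal cost = private MC + MEC = 13.390 + 2.908Q.
Set SMC = demand: 13.390 + 2.908Q = 119.406 - 2.972Q → Q* = 18.0299.
Between Q* and Q_m the wedge SMC − demand runs linearly from 0 to MEC(Q_m), so the loss is a triangle.
DWL = ½ × 5.2832 × 31.0652 = 82.0618.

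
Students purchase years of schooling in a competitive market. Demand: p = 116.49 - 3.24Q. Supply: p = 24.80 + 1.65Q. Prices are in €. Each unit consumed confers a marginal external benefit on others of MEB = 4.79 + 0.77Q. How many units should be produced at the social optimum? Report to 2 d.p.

Social marginal benefit = demand + MEB = 121.28 - 2.47Q.
Set SMB = MC: 121.28 - 2.47Q = 24.80 + 1.65Q → Q* = 23.4175.

Q* = 23.42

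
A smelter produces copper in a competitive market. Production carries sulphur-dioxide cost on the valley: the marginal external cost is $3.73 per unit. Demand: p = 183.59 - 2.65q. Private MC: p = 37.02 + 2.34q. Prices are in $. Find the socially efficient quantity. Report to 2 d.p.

q* = 28.63

Social marginal cost = private MC + MEC = 40.75 + 2.34q.
Set SMC = demand: 40.75 + 2.34q = 183.59 - 2.65q → q* = 28.6253.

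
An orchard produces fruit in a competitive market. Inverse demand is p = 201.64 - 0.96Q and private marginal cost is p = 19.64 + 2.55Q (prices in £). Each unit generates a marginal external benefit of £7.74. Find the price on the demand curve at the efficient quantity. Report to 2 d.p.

Social marginal cost = private MC − MEB = 11.90 + 2.55Q.
Set SMC = demand: 11.90 + 2.55Q = 201.64 - 0.96Q → Q* = 54.0570.
Consumer price on the demand curve at Q*: 201.64 − 0.96×54.0570 = 149.7453.

P = £149.75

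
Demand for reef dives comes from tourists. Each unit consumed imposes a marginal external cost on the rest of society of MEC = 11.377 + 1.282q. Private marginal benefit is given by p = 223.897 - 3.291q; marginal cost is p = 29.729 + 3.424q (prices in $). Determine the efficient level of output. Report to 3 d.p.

q* = 22.857

Social marginal benefit = demand − MEC = 212.520 - 4.573q.
Set SMB = MC: 212.520 - 4.573q = 29.729 + 3.424q → q* = 22.8574.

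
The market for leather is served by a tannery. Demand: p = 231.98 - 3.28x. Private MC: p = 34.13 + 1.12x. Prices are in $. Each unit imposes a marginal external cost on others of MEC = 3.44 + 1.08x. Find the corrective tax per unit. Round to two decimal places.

tax = $41.75 per unit

Social marginal cost = private MC + MEC = 37.57 + 2.20x.
Set SMC = demand: 37.57 + 2.20x = 231.98 - 3.28x → x* = 35.4763.
The Pigouvian tax equals MEC at x*: 3.44 + 1.08×35.4763 = 41.7544.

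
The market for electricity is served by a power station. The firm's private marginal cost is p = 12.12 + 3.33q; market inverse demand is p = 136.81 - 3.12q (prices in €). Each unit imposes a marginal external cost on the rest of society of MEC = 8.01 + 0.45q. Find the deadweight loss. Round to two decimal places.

Market equilibrium (private): 12.12 + 3.33q = 136.81 - 3.12q → q_m = 19.3318.
Social marginal cost = private MC + MEC = 20.13 + 3.78q.
Set SMC = demand: 20.13 + 3.78q = 136.81 - 3.12q → q* = 16.9101.
The welfare-loss triangle has base |q_m − q*| and height MEC(q_m) (the vertical gap between SMC and demand is zero at q* and MEC at q_m).
DWL = ½ × 2.4217 × 16.7093 = 20.2325.

DWL = €20.23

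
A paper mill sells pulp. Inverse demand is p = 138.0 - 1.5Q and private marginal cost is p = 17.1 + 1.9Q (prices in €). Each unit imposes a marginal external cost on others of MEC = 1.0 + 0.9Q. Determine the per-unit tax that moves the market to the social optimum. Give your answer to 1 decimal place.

tax = €26.1 per unit

Social marginal cost = private MC + MEC = 18.1 + 2.8Q.
Set SMC = demand: 18.1 + 2.8Q = 138.0 - 1.5Q → Q* = 27.8837.
The Pigouvian tax equals MEC at Q*: 1.0 + 0.9×27.8837 = 26.0953.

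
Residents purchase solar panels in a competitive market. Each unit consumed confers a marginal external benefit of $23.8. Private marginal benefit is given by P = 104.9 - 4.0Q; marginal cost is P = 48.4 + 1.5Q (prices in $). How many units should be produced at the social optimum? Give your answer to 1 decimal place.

Q* = 14.6

Social marginal benefit = demand + MEB = 128.7 - 4.0Q.
Set SMB = MC: 128.7 - 4.0Q = 48.4 + 1.5Q → Q* = 14.6000.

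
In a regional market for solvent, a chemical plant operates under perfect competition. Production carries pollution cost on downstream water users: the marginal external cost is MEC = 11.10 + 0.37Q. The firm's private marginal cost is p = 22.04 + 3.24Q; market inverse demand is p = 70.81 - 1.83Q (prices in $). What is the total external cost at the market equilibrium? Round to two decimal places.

Market equilibrium (private): 22.04 + 3.24Q = 70.81 - 1.83Q → Q_m = 9.6193.
Total external cost = ∫₀^{Q_m} (11.10 + 0.37Q) dQ = 11.10×9.6193 + ½×0.37×9.6193² = 123.8925.

$123.89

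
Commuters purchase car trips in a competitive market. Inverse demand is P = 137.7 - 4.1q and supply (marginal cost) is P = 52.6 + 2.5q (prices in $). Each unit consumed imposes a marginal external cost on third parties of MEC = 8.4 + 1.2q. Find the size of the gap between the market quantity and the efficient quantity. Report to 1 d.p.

3.1 units

Market equilibrium (private): 52.6 + 2.5q = 137.7 - 4.1q → q_m = 12.8939.
Social marginal benefit = demand − MEC = 129.3 - 5.3q.
Set SMB = MC: 129.3 - 5.3q = 52.6 + 2.5q → q* = 9.8333.
Gap = |12.8939 − 9.8333| = 3.0606.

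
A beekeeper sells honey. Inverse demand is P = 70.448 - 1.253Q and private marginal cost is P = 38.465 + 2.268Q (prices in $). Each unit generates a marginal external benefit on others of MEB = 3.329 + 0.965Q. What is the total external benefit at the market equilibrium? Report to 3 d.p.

Market equilibrium (private): 38.465 + 2.268Q = 70.448 - 1.253Q → Q_m = 9.0835.
Total external benefit = ∫₀^{Q_m} (3.329 + 0.965Q) dQ = 3.329×9.0835 + ½×0.965×9.0835² = 70.0500.

$70.050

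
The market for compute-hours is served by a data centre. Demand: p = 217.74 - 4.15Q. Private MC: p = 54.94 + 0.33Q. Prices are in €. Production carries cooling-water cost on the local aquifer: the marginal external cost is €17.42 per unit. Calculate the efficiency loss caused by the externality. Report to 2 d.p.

Market equilibrium (private): 54.94 + 0.33Q = 217.74 - 4.15Q → Q_m = 36.3393.
Social marginal cost = private MC + MEC = 72.36 + 0.33Q.
Set SMC = demand: 72.36 + 0.33Q = 217.74 - 4.15Q → Q* = 32.4509.
Height of the DWL triangle at Q_m is SMC(Q_m) − demand(Q_m) = MEC(Q_m) = 17.4200.
DWL = ½ × 3.8884 × 17.4200 = 33.8680.

DWL = €33.87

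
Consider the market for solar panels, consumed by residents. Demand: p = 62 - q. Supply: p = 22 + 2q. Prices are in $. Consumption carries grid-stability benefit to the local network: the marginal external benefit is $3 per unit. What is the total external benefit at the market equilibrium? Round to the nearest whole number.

$40

Market equilibrium (private): 22 + 2q = 62 - q → q_m = 13.3333.
Total external benefit = MEB × q_m = 3 × 13.3333 = 39.9999.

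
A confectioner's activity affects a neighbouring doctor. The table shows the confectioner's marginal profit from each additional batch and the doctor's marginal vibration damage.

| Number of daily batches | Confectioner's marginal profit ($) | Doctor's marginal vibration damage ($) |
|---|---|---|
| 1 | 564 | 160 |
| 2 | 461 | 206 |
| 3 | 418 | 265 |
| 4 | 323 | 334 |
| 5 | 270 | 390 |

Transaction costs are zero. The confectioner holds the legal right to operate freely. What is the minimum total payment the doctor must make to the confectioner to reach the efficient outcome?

$593

Left alone the confectioner would choose level 5 (marginal profit stays positive).
Efficient level: k* = 3 (marginal profit ≥ marginal vibration damage through 3).
The doctor must at least cover the confectioner's forgone profit from cutting 5→3: 323 + 270 = 593.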